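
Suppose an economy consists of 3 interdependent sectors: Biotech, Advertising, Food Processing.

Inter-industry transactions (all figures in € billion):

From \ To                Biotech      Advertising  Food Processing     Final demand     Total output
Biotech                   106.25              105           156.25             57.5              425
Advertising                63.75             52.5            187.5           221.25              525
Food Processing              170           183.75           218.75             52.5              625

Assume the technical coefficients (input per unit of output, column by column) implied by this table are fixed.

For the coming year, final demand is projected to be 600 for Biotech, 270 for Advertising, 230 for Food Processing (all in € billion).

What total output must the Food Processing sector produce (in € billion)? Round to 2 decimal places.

Technical coefficients a_ij = z_ij / X_j:
  a_BB = 106.25/425 = 0.25, a_AB = 63.75/425 = 0.15, a_FB = 170/425 = 0.40
  a_BA = 105/525 = 0.20, a_AA = 52.5/525 = 0.10, a_FA = 183.75/525 = 0.35
  a_BF = 156.25/625 = 0.25, a_AF = 187.5/625 = 0.30, a_FF = 218.75/625 = 0.35
I − A =
  [   0.75    -0.20    -0.25]
  [  -0.15     0.90    -0.30]
  [  -0.40    -0.35     0.65]
Cofactors of I−A, C_ij = (−1)^(i+j)·(minor ij) (rows/columns in the sector order above):
  C_11 = (0.90)(0.65) − (-0.30)(-0.35) = 0.4800
  C_12 = −[(-0.15)(0.65) − (-0.30)(-0.40)] = 0.2175
  C_13 = (-0.15)(-0.35) − (0.90)(-0.40) = 0.4125
  C_21 = −[(-0.20)(0.65) − (-0.25)(-0.35)] = 0.2175
  C_22 = (0.75)(0.65) − (-0.25)(-0.40) = 0.3875
  C_23 = −[(0.75)(-0.35) − (-0.20)(-0.40)] = 0.3425
  C_31 = (-0.20)(-0.30) − (-0.25)(0.90) = 0.2850
  C_32 = −[(0.75)(-0.30) − (-0.25)(-0.15)] = 0.2625
  C_33 = (0.75)(0.90) − (-0.20)(-0.15) = 0.6450
det(I−A) = Σ_j (I−A)_1j·C_1j = (0.75)(0.4800) + (-0.20)(0.2175) + (-0.25)(0.4125) = 0.213375
adj(I−A) = Cᵀ =
  [ 0.4800   0.2175   0.2850]
  [ 0.2175   0.3875   0.2625]
  [ 0.4125   0.3425   0.6450]
(I − A)⁻¹ = adj(I−A) / det(I−A) ≈
  [   2.2496     1.0193     1.3357]
  [   1.0193     1.8161     1.2302]
  [   1.9332     1.6052     3.0228]
x = (I − A)⁻¹ d = adj(I−A)·d / det(I−A), with det(I−A) = 0.213375:
  x_B = (0.4800·600 + 0.2175·270 + 0.2850·230) / 0.213375 = 412.275 / 0.213375 ≈ 1932.16
  x_A = (0.2175·600 + 0.3875·270 + 0.2625·230) / 0.213375 = 295.50 / 0.213375 ≈ 1384.89
  x_F = (0.4125·600 + 0.3425·270 + 0.6450·230) / 0.213375 = 488.325 / 0.213375 ≈ 2288.58

x_F = 2288.58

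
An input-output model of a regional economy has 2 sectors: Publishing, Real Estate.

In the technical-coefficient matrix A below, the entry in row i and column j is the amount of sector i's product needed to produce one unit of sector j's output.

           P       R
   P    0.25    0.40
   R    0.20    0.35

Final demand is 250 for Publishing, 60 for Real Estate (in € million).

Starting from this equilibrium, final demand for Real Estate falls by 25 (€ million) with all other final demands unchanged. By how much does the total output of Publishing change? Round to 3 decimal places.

Δx_P = -24.540

I − A =
  [   0.75    -0.40]
  [  -0.20     0.65]
det(I−A) = (0.75)(0.65) − (-0.40)(-0.20) = 0.4075
adj(I−A) = [[0.65, 0.40], [0.20, 0.75]]
(I − A)⁻¹ = adj(I−A) / det(I−A) ≈
  [   1.5951     0.9816]
  [   0.4908     1.8405]
Δx = (I − A)⁻¹ Δd with Δd having -25 in the Real Estate component and 0 elsewhere.
So Δx_P = L_PR · (-25), where L_PR = adj(I−A)_PR / det(I−A) = 0.40 / 0.4075.
Δx_P = 0.40 × (-25) / 0.4075 = -10.00 / 0.4075 ≈ -24.540.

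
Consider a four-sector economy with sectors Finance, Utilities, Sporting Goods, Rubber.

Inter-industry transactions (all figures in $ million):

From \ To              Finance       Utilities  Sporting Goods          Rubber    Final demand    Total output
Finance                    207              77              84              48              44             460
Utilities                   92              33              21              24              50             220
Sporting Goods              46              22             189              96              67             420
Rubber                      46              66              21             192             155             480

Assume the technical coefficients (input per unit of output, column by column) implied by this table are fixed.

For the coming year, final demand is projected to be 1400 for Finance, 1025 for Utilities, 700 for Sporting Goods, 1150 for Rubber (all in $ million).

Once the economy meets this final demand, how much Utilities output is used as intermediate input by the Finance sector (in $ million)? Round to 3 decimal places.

z_UF = 1571.867

Technical coefficients a_ij = z_ij / X_j:
  a_FF = 207/460 = 0.45, a_UF = 92/460 = 0.20, a_SF = 46/460 = 0.10, a_RF = 46/460 = 0.10
  a_FU = 77/220 = 0.35, a_UU = 33/220 = 0.15, a_SU = 22/220 = 0.10, a_RU = 66/220 = 0.30
  a_FS = 84/420 = 0.20, a_US = 21/420 = 0.05, a_SS = 189/420 = 0.45, a_RS = 21/420 = 0.05
  a_FR = 48/480 = 0.10, a_UR = 24/480 = 0.05, a_SR = 96/480 = 0.20, a_RR = 192/480 = 0.40
I − A =
  [   0.55    -0.35    -0.20    -0.10]
  [  -0.20     0.85    -0.05    -0.05]
  [  -0.10    -0.10     0.55    -0.20]
  [  -0.10    -0.30    -0.05     0.60]
Compute the cofactors C_ij = (−1)^(i+j)·(3×3 minor ij) of I−A; the adjugate is their transpose:
adj(I−A) = Cᵀ =
  [ 0.257500   0.153000   0.116125   0.094375]
  [ 0.071000   0.154000   0.043375   0.039125]
  [ 0.091000   0.096000   0.214000   0.094500]
  [ 0.086000   0.110500   0.058875   0.193125]
det(I−A) = Σ_j (I−A)_1j·C_1j = (0.55)(0.257500) + (-0.35)(0.071000) + (-0.20)(0.091000) + (-0.10)(0.086000) = 0.089975
(I − A)⁻¹ = adj(I−A) / det(I−A) ≈
  [   2.8619     1.7005     1.2906     1.0489]
  [   0.7891     1.7116     0.4821     0.4348]
  [   1.0114     1.0670     2.3784     1.0503]
  [   0.9558     1.2281     0.6543     2.1464]
First solve x = (I − A)⁻¹ d = adj(I−A)·d / det(I−A); in particular x_F = (0.257500·1400 + 0.153000·1025 + 0.116125·700 + 0.094375·1150) / 0.089975 = 707.14375 / 0.089975 ≈ 7859.33593.
Intermediate flow from U to F: z_UF = a_UF · x_F = 0.20 × 707.14375 / 0.089975 = 141.42875 / 0.089975 ≈ 1571.867.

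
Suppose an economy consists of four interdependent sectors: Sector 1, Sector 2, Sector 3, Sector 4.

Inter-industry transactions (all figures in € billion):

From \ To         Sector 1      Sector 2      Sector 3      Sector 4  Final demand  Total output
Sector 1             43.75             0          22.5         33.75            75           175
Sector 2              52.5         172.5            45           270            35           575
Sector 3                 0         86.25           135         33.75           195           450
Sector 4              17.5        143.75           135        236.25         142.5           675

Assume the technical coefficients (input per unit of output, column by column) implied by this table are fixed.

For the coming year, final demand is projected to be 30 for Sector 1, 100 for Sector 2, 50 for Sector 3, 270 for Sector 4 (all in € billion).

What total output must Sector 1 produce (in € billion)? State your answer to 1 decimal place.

x_1 = 114.7

Technical coefficients a_ij = z_ij / X_j:
  a_11 = 43.75/175 = 0.25, a_21 = 52.5/175 = 0.30, a_31 = 0/175 = 0.00, a_41 = 17.5/175 = 0.10
  a_12 = 0/575 = 0.00, a_22 = 172.5/575 = 0.30, a_32 = 86.25/575 = 0.15, a_42 = 143.75/575 = 0.25
  a_13 = 22.5/450 = 0.05, a_23 = 45/450 = 0.10, a_33 = 135/450 = 0.30, a_43 = 135/450 = 0.30
  a_14 = 33.75/675 = 0.05, a_24 = 270/675 = 0.40, a_34 = 33.75/675 = 0.05, a_44 = 236.25/675 = 0.35
I − A =
  [   0.75     0.00    -0.05    -0.05]
  [  -0.30     0.70    -0.10    -0.40]
  [   0.00    -0.15     0.70    -0.05]
  [  -0.10    -0.25    -0.30     0.65]
Compute the cofactors C_ij = (−1)^(i+j)·(3×3 minor ij) of I−A; the adjugate is their transpose:
adj(I−A) = Cᵀ =
  [ 0.20900   0.01650   0.02950   0.02850]
  [ 0.16050   0.32625   0.15450   0.22500]
  [ 0.04250   0.08175   0.25900   0.07350]
  [ 0.11350   0.16575   0.18350   0.35400]
det(I−A) = Σ_j (I−A)_1j·C_1j = (0.75)(0.20900) + (0.00)(0.16050) + (-0.05)(0.04250) + (-0.05)(0.11350) = 0.14895
(I − A)⁻¹ = adj(I−A) / det(I−A) ≈
  [   1.4032     0.1108     0.1981     0.1913]
  [   1.0775     2.1903     1.0373     1.5106]
  [   0.2853     0.5488     1.7388     0.4935]
  [   0.7620     1.1128     1.2320     2.3766]
x = (I − A)⁻¹ d = adj(I−A)·d / det(I−A), with det(I−A) = 0.14895:
  x_1 = (0.20900·30 + 0.01650·100 + 0.02950·50 + 0.02850·270) / 0.14895 = 17.09 / 0.14895 ≈ 114.7
  x_2 = (0.16050·30 + 0.32625·100 + 0.15450·50 + 0.22500·270) / 0.14895 = 105.915 / 0.14895 ≈ 711.1
  x_3 = (0.04250·30 + 0.08175·100 + 0.25900·50 + 0.07350·270) / 0.14895 = 42.245 / 0.14895 ≈ 283.6
  x_4 = (0.11350·30 + 0.16575·100 + 0.18350·50 + 0.35400·270) / 0.14895 = 124.735 / 0.14895 ≈ 837.4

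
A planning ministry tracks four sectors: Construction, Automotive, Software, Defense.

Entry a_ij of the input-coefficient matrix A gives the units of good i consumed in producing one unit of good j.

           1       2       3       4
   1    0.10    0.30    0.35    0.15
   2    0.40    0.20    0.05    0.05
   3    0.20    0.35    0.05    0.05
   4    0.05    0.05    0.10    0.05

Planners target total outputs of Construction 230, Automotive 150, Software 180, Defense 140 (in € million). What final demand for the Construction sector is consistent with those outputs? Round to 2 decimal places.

d_1 = 78.00

I − A =
  [   0.90    -0.30    -0.35    -0.15]
  [  -0.40     0.80    -0.05    -0.05]
  [  -0.20    -0.35     0.95    -0.05]
  [  -0.05    -0.05    -0.10     0.95]
d = (I − A) x:
  d_1 = (+0.90)·230 + (-0.30)·150 + (-0.35)·180 + (-0.15)·140 = 78.00
  d_2 = (-0.40)·230 + (+0.80)·150 + (-0.05)·180 + (-0.05)·140 = 12.00
  d_3 = (-0.20)·230 + (-0.35)·150 + (+0.95)·180 + (-0.05)·140 = 65.50
  d_4 = (-0.05)·230 + (-0.05)·150 + (-0.10)·180 + (+0.95)·140 = 96.00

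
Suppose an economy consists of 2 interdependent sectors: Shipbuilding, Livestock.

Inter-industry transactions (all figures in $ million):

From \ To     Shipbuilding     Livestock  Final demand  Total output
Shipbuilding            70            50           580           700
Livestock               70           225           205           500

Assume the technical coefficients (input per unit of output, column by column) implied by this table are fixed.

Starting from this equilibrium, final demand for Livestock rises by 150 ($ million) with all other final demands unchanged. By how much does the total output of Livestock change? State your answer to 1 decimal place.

Δx_2 = 278.4

Technical coefficients a_ij = z_ij / X_j:
  a_11 = 70/700 = 0.10, a_21 = 70/700 = 0.10
  a_12 = 50/500 = 0.10, a_22 = 225/500 = 0.45
I − A =
  [   0.90    -0.10]
  [  -0.10     0.55]
det(I−A) = (0.90)(0.55) − (-0.10)(-0.10) = 0.4850
adj(I−A) = [[0.55, 0.10], [0.10, 0.90]]
(I − A)⁻¹ = adj(I−A) / det(I−A) ≈
  [   1.1340     0.2062]
  [   0.2062     1.8557]
Δx = (I − A)⁻¹ Δd with Δd having +150 in the Livestock component and 0 elsewhere.
So Δx_2 = L_22 · (+150), where L_22 = adj(I−A)_22 / det(I−A) = 0.90 / 0.4850.
Δx_2 = 0.90 × (+150) / 0.4850 = 135.00 / 0.4850 ≈ 278.4.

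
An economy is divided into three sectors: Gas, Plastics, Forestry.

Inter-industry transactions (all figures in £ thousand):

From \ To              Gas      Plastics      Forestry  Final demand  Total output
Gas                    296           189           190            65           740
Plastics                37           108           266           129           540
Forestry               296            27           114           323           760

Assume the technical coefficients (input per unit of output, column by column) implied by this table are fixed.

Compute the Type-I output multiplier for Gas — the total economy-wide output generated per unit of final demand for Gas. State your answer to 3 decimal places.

Technical coefficients a_ij = z_ij / X_j:
  a_GG = 296/740 = 0.40, a_PG = 37/740 = 0.05, a_FG = 296/740 = 0.40
  a_GP = 189/540 = 0.35, a_PP = 108/540 = 0.20, a_FP = 27/540 = 0.05
  a_GF = 190/760 = 0.25, a_PF = 266/760 = 0.35, a_FF = 114/760 = 0.15
I − A =
  [   0.60    -0.35    -0.25]
  [  -0.05     0.80    -0.35]
  [  -0.40    -0.05     0.85]
Cofactors of I−A, C_ij = (−1)^(i+j)·(minor ij) (rows/columns in the sector order above):
  C_11 = (0.80)(0.85) − (-0.35)(-0.05) = 0.6625
  C_12 = −[(-0.05)(0.85) − (-0.35)(-0.40)] = 0.1825
  C_13 = (-0.05)(-0.05) − (0.80)(-0.40) = 0.3225
  C_21 = −[(-0.35)(0.85) − (-0.25)(-0.05)] = 0.3100
  C_22 = (0.60)(0.85) − (-0.25)(-0.40) = 0.4100
  C_23 = −[(0.60)(-0.05) − (-0.35)(-0.40)] = 0.1700
  C_31 = (-0.35)(-0.35) − (-0.25)(0.80) = 0.3225
  C_32 = −[(0.60)(-0.35) − (-0.25)(-0.05)] = 0.2225
  C_33 = (0.60)(0.80) − (-0.35)(-0.05) = 0.4625
det(I−A) = Σ_j (I−A)_1j·C_1j = (0.60)(0.6625) + (-0.35)(0.1825) + (-0.25)(0.3225) = 0.2530
adj(I−A) = Cᵀ =
  [ 0.6625   0.3100   0.3225]
  [ 0.1825   0.4100   0.2225]
  [ 0.3225   0.1700   0.4625]
(I − A)⁻¹ = adj(I−A) / det(I−A) ≈
  [   2.6186     1.2253     1.2747]
  [   0.7213     1.6206     0.8794]
  [   1.2747     0.6719     1.8281]
The output multiplier for sector j is the column-j sum of the Leontief inverse (I − A)⁻¹ = adj(I−A) / det(I−A).
Column G of adj(I−A): (0.6625, 0.1825, 0.3225); det(I−A) = 0.2530.
m_G = (0.6625 + 0.1825 + 0.3225) / 0.2530 = 1.1675 / 0.2530 ≈ 4.615.

m_G = 4.615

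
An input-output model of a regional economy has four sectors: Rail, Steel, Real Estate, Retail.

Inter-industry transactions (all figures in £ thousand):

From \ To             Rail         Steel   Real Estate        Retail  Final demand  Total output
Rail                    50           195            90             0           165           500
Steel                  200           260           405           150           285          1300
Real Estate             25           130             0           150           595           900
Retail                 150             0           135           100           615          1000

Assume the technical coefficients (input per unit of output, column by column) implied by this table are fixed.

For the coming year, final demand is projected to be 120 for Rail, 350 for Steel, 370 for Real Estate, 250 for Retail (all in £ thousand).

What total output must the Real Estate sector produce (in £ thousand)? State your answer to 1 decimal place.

x_3 = 565.9

Technical coefficients a_ij = z_ij / X_j:
  a_11 = 50/500 = 0.10, a_21 = 200/500 = 0.40, a_31 = 25/500 = 0.05, a_41 = 150/500 = 0.30
  a_12 = 195/1300 = 0.15, a_22 = 260/1300 = 0.20, a_32 = 130/1300 = 0.10, a_42 = 0/1300 = 0.00
  a_13 = 90/900 = 0.10, a_23 = 405/900 = 0.45, a_33 = 0/900 = 0.00, a_43 = 135/900 = 0.15
  a_14 = 0/1000 = 0.00, a_24 = 150/1000 = 0.15, a_34 = 150/1000 = 0.15, a_44 = 100/1000 = 0.10
I − A =
  [   0.90    -0.15    -0.10     0.00]
  [  -0.40     0.80    -0.45    -0.15]
  [  -0.05    -0.10     1.00    -0.15]
  [  -0.30     0.00    -0.15     0.90]
Compute the cofactors C_ij = (−1)^(i+j)·(3×3 minor ij) of I−A; the adjugate is their transpose:
adj(I−A) = Cᵀ =
  [ 0.659250   0.140625   0.136125   0.046125]
  [ 0.437625   0.780750   0.425250   0.201000]
  [ 0.112500   0.094500   0.587250   0.113625]
  [ 0.238500   0.062625   0.143250   0.608125]
det(I−A) = Σ_j (I−A)_1j·C_1j = (0.90)(0.659250) + (-0.15)(0.437625) + (-0.10)(0.112500) + (0.00)(0.238500) = 0.51643125
(I − A)⁻¹ = adj(I−A) / det(I−A) ≈
  [   1.2765     0.2723     0.2636     0.0893]
  [   0.8474     1.5118     0.8234     0.3892]
  [   0.2178     0.1830     1.1371     0.2200]
  [   0.4618     0.1213     0.2774     1.1776]
x = (I − A)⁻¹ d = adj(I−A)·d / det(I−A), with det(I−A) = 0.51643125:
  x_1 = (0.659250·120 + 0.140625·350 + 0.136125·370 + 0.046125·250) / 0.51643125 = 190.22625 / 0.51643125 ≈ 368.3
  x_2 = (0.437625·120 + 0.780750·350 + 0.425250·370 + 0.201000·250) / 0.51643125 = 533.37 / 0.51643125 ≈ 1032.8
  x_3 = (0.112500·120 + 0.094500·350 + 0.587250·370 + 0.113625·250) / 0.51643125 = 292.26375 / 0.51643125 ≈ 565.9
  x_4 = (0.238500·120 + 0.062625·350 + 0.143250·370 + 0.608125·250) / 0.51643125 = 255.5725 / 0.51643125 ≈ 494.9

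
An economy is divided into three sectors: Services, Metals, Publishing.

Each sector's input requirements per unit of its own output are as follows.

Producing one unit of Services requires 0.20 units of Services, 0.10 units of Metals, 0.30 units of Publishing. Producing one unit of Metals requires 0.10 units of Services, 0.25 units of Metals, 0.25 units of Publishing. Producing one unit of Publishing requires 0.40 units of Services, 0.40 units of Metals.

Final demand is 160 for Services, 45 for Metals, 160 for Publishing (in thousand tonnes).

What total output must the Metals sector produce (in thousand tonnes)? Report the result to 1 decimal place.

x_M = 310.1

I − A =
  [   0.80    -0.10    -0.40]
  [  -0.10     0.75    -0.40]
  [  -0.30    -0.25     1.00]
Cofactors of I−A, C_ij = (−1)^(i+j)·(minor ij) (rows/columns in the sector order above):
  C_11 = (0.75)(1.00) − (-0.40)(-0.25) = 0.6500
  C_12 = −[(-0.10)(1.00) − (-0.40)(-0.30)] = 0.2200
  C_13 = (-0.10)(-0.25) − (0.75)(-0.30) = 0.2500
  C_21 = −[(-0.10)(1.00) − (-0.40)(-0.25)] = 0.2000
  C_22 = (0.80)(1.00) − (-0.40)(-0.30) = 0.6800
  C_23 = −[(0.80)(-0.25) − (-0.10)(-0.30)] = 0.2300
  C_31 = (-0.10)(-0.40) − (-0.40)(0.75) = 0.3400
  C_32 = −[(0.80)(-0.40) − (-0.40)(-0.10)] = 0.3600
  C_33 = (0.80)(0.75) − (-0.10)(-0.10) = 0.5900
det(I−A) = Σ_j (I−A)_1j·C_1j = (0.80)(0.6500) + (-0.10)(0.2200) + (-0.40)(0.2500) = 0.3980
adj(I−A) = Cᵀ =
  [ 0.6500   0.2000   0.3400]
  [ 0.2200   0.6800   0.3600]
  [ 0.2500   0.2300   0.5900]
(I − A)⁻¹ = adj(I−A) / det(I−A) ≈
  [   1.6332     0.5025     0.8543]
  [   0.5528     1.7085     0.9045]
  [   0.6281     0.5779     1.4824]
x = (I − A)⁻¹ d = adj(I−A)·d / det(I−A), with det(I−A) = 0.3980:
  x_S = (0.6500·160 + 0.2000·45 + 0.3400·160) / 0.3980 = 167.40 / 0.3980 ≈ 420.6
  x_M = (0.2200·160 + 0.6800·45 + 0.3600·160) / 0.3980 = 123.40 / 0.3980 ≈ 310.1
  x_P = (0.2500·160 + 0.2300·45 + 0.5900·160) / 0.3980 = 144.75 / 0.3980 ≈ 363.7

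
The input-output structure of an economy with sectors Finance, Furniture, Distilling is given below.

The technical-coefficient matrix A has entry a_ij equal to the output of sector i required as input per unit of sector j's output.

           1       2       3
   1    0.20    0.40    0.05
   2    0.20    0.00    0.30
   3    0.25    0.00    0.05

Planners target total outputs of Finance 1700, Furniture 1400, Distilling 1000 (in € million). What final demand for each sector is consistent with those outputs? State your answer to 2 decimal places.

I − A =
  [   0.80    -0.40    -0.05]
  [  -0.20     1.00    -0.30]
  [  -0.25     0.00     0.95]
d = (I − A) x:
  d_1 = (+0.80)·1700 + (-0.40)·1400 + (-0.05)·1000 = 750.00
  d_2 = (-0.20)·1700 + (+1.00)·1400 + (-0.30)·1000 = 760.00
  d_3 = (-0.25)·1700 + (+0.00)·1400 + (+0.95)·1000 = 525.00

d_1 = 750.00, d_2 = 760.00, d_3 = 525.00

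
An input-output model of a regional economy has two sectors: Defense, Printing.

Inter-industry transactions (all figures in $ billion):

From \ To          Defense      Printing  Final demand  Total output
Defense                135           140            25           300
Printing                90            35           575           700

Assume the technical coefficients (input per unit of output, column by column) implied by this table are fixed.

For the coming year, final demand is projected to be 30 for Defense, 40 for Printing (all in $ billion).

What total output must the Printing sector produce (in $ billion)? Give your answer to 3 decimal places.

x_P = 67.027

Technical coefficients a_ij = z_ij / X_j:
  a_DD = 135/300 = 0.45, a_PD = 90/300 = 0.30
  a_DP = 140/700 = 0.20, a_PP = 35/700 = 0.05
I − A =
  [   0.55    -0.20]
  [  -0.30     0.95]
det(I−A) = (0.55)(0.95) − (-0.20)(-0.30) = 0.4625
adj(I−A) = [[0.95, 0.20], [0.30, 0.55]]
(I − A)⁻¹ = adj(I−A) / det(I−A) ≈
  [   2.0541     0.4324]
  [   0.6486     1.1892]
x = (I − A)⁻¹ d = adj(I−A)·d / det(I−A), with det(I−A) = 0.4625:
  x_D = (0.95·30 + 0.20·40) / 0.4625 = 36.50 / 0.4625 ≈ 78.919
  x_P = (0.30·30 + 0.55·40) / 0.4625 = 31.00 / 0.4625 ≈ 67.027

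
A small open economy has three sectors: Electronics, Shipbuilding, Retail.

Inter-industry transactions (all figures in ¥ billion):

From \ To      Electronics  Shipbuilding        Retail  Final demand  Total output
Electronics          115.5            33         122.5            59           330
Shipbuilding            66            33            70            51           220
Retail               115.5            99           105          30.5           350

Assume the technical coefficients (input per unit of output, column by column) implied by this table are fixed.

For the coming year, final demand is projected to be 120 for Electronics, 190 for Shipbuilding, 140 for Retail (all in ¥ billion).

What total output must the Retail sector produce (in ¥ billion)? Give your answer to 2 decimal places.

Technical coefficients a_ij = z_ij / X_j:
  a_EE = 115.5/330 = 0.35, a_SE = 66/330 = 0.20, a_RE = 115.5/330 = 0.35
  a_ES = 33/220 = 0.15, a_SS = 33/220 = 0.15, a_RS = 99/220 = 0.45
  a_ER = 122.5/350 = 0.35, a_SR = 70/350 = 0.20, a_RR = 105/350 = 0.30
I − A =
  [   0.65    -0.15    -0.35]
  [  -0.20     0.85    -0.20]
  [  -0.35    -0.45     0.70]
Cofactors of I−A, C_ij = (−1)^(i+j)·(minor ij) (rows/columns in the sector order above):
  C_11 = (0.85)(0.70) − (-0.20)(-0.45) = 0.5050
  C_12 = −[(-0.20)(0.70) − (-0.20)(-0.35)] = 0.2100
  C_13 = (-0.20)(-0.45) − (0.85)(-0.35) = 0.3875
  C_21 = −[(-0.15)(0.70) − (-0.35)(-0.45)] = 0.2625
  C_22 = (0.65)(0.70) − (-0.35)(-0.35) = 0.3325
  C_23 = −[(0.65)(-0.45) − (-0.15)(-0.35)] = 0.3450
  C_31 = (-0.15)(-0.20) − (-0.35)(0.85) = 0.3275
  C_32 = −[(0.65)(-0.20) − (-0.35)(-0.20)] = 0.2000
  C_33 = (0.65)(0.85) − (-0.15)(-0.20) = 0.5225
det(I−A) = Σ_j (I−A)_1j·C_1j = (0.65)(0.5050) + (-0.15)(0.2100) + (-0.35)(0.3875) = 0.161125
adj(I−A) = Cᵀ =
  [ 0.5050   0.2625   0.3275]
  [ 0.2100   0.3325   0.2000]
  [ 0.3875   0.3450   0.5225]
(I − A)⁻¹ = adj(I−A) / det(I−A) ≈
  [   3.1342     1.6292     2.0326]
  [   1.3033     2.0636     1.2413]
  [   2.4050     2.1412     3.2428]
x = (I − A)⁻¹ d = adj(I−A)·d / det(I−A), with det(I−A) = 0.161125:
  x_E = (0.5050·120 + 0.2625·190 + 0.3275·140) / 0.161125 = 156.325 / 0.161125 ≈ 970.21
  x_S = (0.2100·120 + 0.3325·190 + 0.2000·140) / 0.161125 = 116.375 / 0.161125 ≈ 722.27
  x_R = (0.3875·120 + 0.3450·190 + 0.5225·140) / 0.161125 = 185.20 / 0.161125 ≈ 1149.42

x_R = 1149.42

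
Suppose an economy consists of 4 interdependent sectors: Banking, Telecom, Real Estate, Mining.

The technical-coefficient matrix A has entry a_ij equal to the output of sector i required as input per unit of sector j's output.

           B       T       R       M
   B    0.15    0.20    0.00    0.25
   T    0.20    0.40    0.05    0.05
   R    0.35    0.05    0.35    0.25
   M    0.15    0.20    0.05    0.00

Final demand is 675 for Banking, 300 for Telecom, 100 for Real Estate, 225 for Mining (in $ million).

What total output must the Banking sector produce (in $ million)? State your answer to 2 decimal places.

I − A =
  [   0.85    -0.20     0.00    -0.25]
  [  -0.20     0.60    -0.05    -0.05]
  [  -0.35    -0.05     0.65    -0.25]
  [  -0.15    -0.20    -0.05     1.00]
Compute the cofactors C_ij = (−1)^(i+j)·(3×3 minor ij) of I−A; the adjugate is their transpose:
adj(I−A) = Cᵀ =
  [ 0.370875   0.160625   0.020500   0.105875]
  [ 0.152625   0.513125   0.045250   0.075125]
  [ 0.249375   0.178125   0.427500   0.178125]
  [ 0.098625   0.135625   0.033500   0.299875]
det(I−A) = Σ_j (I−A)_1j·C_1j = (0.85)(0.370875) + (-0.20)(0.152625) + (0.00)(0.249375) + (-0.25)(0.098625) = 0.2600625
(I − A)⁻¹ = adj(I−A) / det(I−A) ≈
  [   1.4261     0.6176     0.0788     0.4071]
  [   0.5869     1.9731     0.1740     0.2889]
  [   0.9589     0.6849     1.6438     0.6849]
  [   0.3792     0.5215     0.1288     1.1531]
x = (I − A)⁻¹ d = adj(I−A)·d / det(I−A), with det(I−A) = 0.2600625:
  x_B = (0.370875·675 + 0.160625·300 + 0.020500·100 + 0.105875·225) / 0.2600625 = 324.40 / 0.2600625 ≈ 1247.39
  x_T = (0.152625·675 + 0.513125·300 + 0.045250·100 + 0.075125·225) / 0.2600625 = 278.3875 / 0.2600625 ≈ 1070.46
  x_R = (0.249375·675 + 0.178125·300 + 0.427500·100 + 0.178125·225) / 0.2600625 = 304.59375 / 0.2600625 ≈ 1171.23
  x_M = (0.098625·675 + 0.135625·300 + 0.033500·100 + 0.299875·225) / 0.2600625 = 178.08125 / 0.2600625 ≈ 684.76

x_B = 1247.39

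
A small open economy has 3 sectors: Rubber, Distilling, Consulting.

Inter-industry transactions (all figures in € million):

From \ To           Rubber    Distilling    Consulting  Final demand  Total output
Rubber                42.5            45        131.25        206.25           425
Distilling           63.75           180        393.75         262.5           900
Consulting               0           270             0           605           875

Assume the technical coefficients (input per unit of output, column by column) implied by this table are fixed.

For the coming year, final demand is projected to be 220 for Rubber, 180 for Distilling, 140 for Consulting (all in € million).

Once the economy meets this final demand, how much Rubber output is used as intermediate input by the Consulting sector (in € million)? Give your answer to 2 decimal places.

Technical coefficients a_ij = z_ij / X_j:
  a_11 = 42.5/425 = 0.10, a_21 = 63.75/425 = 0.15, a_31 = 0/425 = 0.00
  a_12 = 45/900 = 0.05, a_22 = 180/900 = 0.20, a_32 = 270/900 = 0.30
  a_13 = 131.25/875 = 0.15, a_23 = 393.75/875 = 0.45, a_33 = 0/875 = 0.00
I − A =
  [   0.90    -0.05    -0.15]
  [  -0.15     0.80    -0.45]
  [   0.00    -0.30     1.00]
Cofactors of I−A, C_ij = (−1)^(i+j)·(minor ij) (rows/columns in the sector order above):
  C_11 = (0.80)(1.00) − (-0.45)(-0.30) = 0.6650
  C_12 = −[(-0.15)(1.00) − (-0.45)(0.00)] = 0.1500
  C_13 = (-0.15)(-0.30) − (0.80)(0.00) = 0.0450
  C_21 = −[(-0.05)(1.00) − (-0.15)(-0.30)] = 0.0950
  C_22 = (0.90)(1.00) − (-0.15)(0.00) = 0.9000
  C_23 = −[(0.90)(-0.30) − (-0.05)(0.00)] = 0.2700
  C_31 = (-0.05)(-0.45) − (-0.15)(0.80) = 0.1425
  C_32 = −[(0.90)(-0.45) − (-0.15)(-0.15)] = 0.4275
  C_33 = (0.90)(0.80) − (-0.05)(-0.15) = 0.7125
det(I−A) = Σ_j (I−A)_1j·C_1j = (0.90)(0.6650) + (-0.05)(0.1500) + (-0.15)(0.0450) = 0.58425
adj(I−A) = Cᵀ =
  [ 0.6650   0.0950   0.1425]
  [ 0.1500   0.9000   0.4275]
  [ 0.0450   0.2700   0.7125]
(I − A)⁻¹ = adj(I−A) / det(I−A) ≈
  [   1.1382     0.1626     0.2439]
  [   0.2567     1.5404     0.7317]
  [   0.0770     0.4621     1.2195]
First solve x = (I − A)⁻¹ d = adj(I−A)·d / det(I−A); in particular x_3 = (0.0450·220 + 0.2700·180 + 0.7125·140) / 0.58425 = 158.25 / 0.58425 ≈ 270.8601.
Intermediate flow from 1 to 3: z_13 = a_13 · x_3 = 0.15 × 158.25 / 0.58425 = 23.7375 / 0.58425 ≈ 40.63.

z_13 = 40.63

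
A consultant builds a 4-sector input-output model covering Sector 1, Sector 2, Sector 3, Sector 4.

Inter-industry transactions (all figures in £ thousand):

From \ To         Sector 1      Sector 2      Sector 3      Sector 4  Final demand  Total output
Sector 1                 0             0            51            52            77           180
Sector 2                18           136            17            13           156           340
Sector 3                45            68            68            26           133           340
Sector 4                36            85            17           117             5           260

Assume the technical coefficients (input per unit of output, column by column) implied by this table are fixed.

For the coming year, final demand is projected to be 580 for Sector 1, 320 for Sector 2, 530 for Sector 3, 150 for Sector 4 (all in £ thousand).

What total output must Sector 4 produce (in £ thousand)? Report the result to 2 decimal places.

x_4 = 1183.21

Technical coefficients a_ij = z_ij / X_j:
  a_11 = 0/180 = 0.00, a_21 = 18/180 = 0.10, a_31 = 45/180 = 0.25, a_41 = 36/180 = 0.20
  a_12 = 0/340 = 0.00, a_22 = 136/340 = 0.40, a_32 = 68/340 = 0.20, a_42 = 85/340 = 0.25
  a_13 = 51/340 = 0.15, a_23 = 17/340 = 0.05, a_33 = 68/340 = 0.20, a_43 = 17/340 = 0.05
  a_14 = 52/260 = 0.20, a_24 = 13/260 = 0.05, a_34 = 26/260 = 0.10, a_44 = 117/260 = 0.45
I − A =
  [   1.00     0.00    -0.15    -0.20]
  [  -0.10     0.60    -0.05    -0.05]
  [  -0.25    -0.20     0.80    -0.10]
  [  -0.20    -0.25    -0.05     0.55]
Compute the cofactors C_ij = (−1)^(i+j)·(3×3 minor ij) of I−A; the adjugate is their transpose:
adj(I−A) = Cᵀ =
  [ 0.243750   0.062250   0.056125   0.104500]
  [ 0.060000   0.376875   0.038750   0.063125]
  [ 0.106875   0.139500   0.288500   0.104000]
  [ 0.125625   0.206625   0.064250   0.444500]
det(I−A) = Σ_j (I−A)_1j·C_1j = (1.00)(0.243750) + (0.00)(0.060000) + (-0.15)(0.106875) + (-0.20)(0.125625) = 0.20259375
(I − A)⁻¹ = adj(I−A) / det(I−A) ≈
  [   1.2031     0.3073     0.2770     0.5158]
  [   0.2962     1.8602     0.1913     0.3116]
  [   0.5275     0.6886     1.4240     0.5133]
  [   0.6201     1.0199     0.3171     2.1940]
x = (I − A)⁻¹ d = adj(I−A)·d / det(I−A), with det(I−A) = 0.20259375:
  x_1 = (0.243750·580 + 0.062250·320 + 0.056125·530 + 0.104500·150) / 0.20259375 = 206.71625 / 0.20259375 ≈ 1020.35
  x_2 = (0.060000·580 + 0.376875·320 + 0.038750·530 + 0.063125·150) / 0.20259375 = 185.40625 / 0.20259375 ≈ 915.16
  x_3 = (0.106875·580 + 0.139500·320 + 0.288500·530 + 0.104000·150) / 0.20259375 = 275.1325 / 0.20259375 ≈ 1358.05
  x_4 = (0.125625·580 + 0.206625·320 + 0.064250·530 + 0.444500·150) / 0.20259375 = 239.71 / 0.20259375 ≈ 1183.21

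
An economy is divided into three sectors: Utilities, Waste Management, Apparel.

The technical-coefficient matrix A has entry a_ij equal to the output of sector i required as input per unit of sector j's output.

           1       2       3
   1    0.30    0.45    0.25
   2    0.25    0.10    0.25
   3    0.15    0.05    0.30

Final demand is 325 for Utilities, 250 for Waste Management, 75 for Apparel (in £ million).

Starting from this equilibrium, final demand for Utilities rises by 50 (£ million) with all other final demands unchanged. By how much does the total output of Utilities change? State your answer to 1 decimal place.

Δx_1 = 103.0

I − A =
  [   0.70    -0.45    -0.25]
  [  -0.25     0.90    -0.25]
  [  -0.15    -0.05     0.70]
Cofactors of I−A, C_ij = (−1)^(i+j)·(minor ij) (rows/columns in the sector order above):
  C_11 = (0.90)(0.70) − (-0.25)(-0.05) = 0.6175
  C_12 = −[(-0.25)(0.70) − (-0.25)(-0.15)] = 0.2125
  C_13 = (-0.25)(-0.05) − (0.90)(-0.15) = 0.1475
  C_21 = −[(-0.45)(0.70) − (-0.25)(-0.05)] = 0.3275
  C_22 = (0.70)(0.70) − (-0.25)(-0.15) = 0.4525
  C_23 = −[(0.70)(-0.05) − (-0.45)(-0.15)] = 0.1025
  C_31 = (-0.45)(-0.25) − (-0.25)(0.90) = 0.3375
  C_32 = −[(0.70)(-0.25) − (-0.25)(-0.25)] = 0.2375
  C_33 = (0.70)(0.90) − (-0.45)(-0.25) = 0.5175
det(I−A) = Σ_j (I−A)_1j·C_1j = (0.70)(0.6175) + (-0.45)(0.2125) + (-0.25)(0.1475) = 0.29975
adj(I−A) = Cᵀ =
  [ 0.6175   0.3275   0.3375]
  [ 0.2125   0.4525   0.2375]
  [ 0.1475   0.1025   0.5175]
(I − A)⁻¹ = adj(I−A) / det(I−A) ≈
  [   2.0601     1.0926     1.1259]
  [   0.7089     1.5096     0.7923]
  [   0.4921     0.3420     1.7264]
Δx = (I − A)⁻¹ Δd with Δd having +50 in the Utilities component and 0 elsewhere.
So Δx_1 = L_11 · (+50), where L_11 = adj(I−A)_11 / det(I−A) = 0.6175 / 0.29975.
Δx_1 = 0.6175 × (+50) / 0.29975 = 30.875 / 0.29975 ≈ 103.0.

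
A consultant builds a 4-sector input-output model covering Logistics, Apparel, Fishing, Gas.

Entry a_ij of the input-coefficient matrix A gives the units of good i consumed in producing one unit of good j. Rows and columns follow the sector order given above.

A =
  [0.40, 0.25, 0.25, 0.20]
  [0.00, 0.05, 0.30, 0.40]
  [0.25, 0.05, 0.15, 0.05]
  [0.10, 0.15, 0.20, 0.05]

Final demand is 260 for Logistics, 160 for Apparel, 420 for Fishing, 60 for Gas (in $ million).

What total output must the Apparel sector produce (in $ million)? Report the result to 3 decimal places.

x_A = 675.522

I − A =
  [   0.60    -0.25    -0.25    -0.20]
  [   0.00     0.95    -0.30    -0.40]
  [  -0.25    -0.05     0.85    -0.05]
  [  -0.10    -0.15    -0.20     0.95]
Compute the cofactors C_ij = (−1)^(i+j)·(3×3 minor ij) of I−A; the adjugate is their transpose:
adj(I−A) = Cᵀ =
  [ 0.686125   0.240625   0.348875   0.264125]
  [ 0.126750   0.390875   0.223000   0.203000]
  [ 0.217375   0.100125   0.476500   0.113000]
  [ 0.138000   0.108125   0.172250   0.397375]
det(I−A) = Σ_j (I−A)_1j·C_1j = (0.60)(0.686125) + (-0.25)(0.126750) + (-0.25)(0.217375) + (-0.20)(0.138000) = 0.29804375
(I − A)⁻¹ = adj(I−A) / det(I−A) ≈
  [   2.3021     0.8073     1.1705     0.8862]
  [   0.4253     1.3115     0.7482     0.6811]
  [   0.7293     0.3359     1.5988     0.3791]
  [   0.4630     0.3628     0.5779     1.3333]
x = (I − A)⁻¹ d = adj(I−A)·d / det(I−A), with det(I−A) = 0.29804375:
  x_L = (0.686125·260 + 0.240625·160 + 0.348875·420 + 0.264125·60) / 0.29804375 = 379.2675 / 0.29804375 ≈ 1272.523
  x_A = (0.126750·260 + 0.390875·160 + 0.223000·420 + 0.203000·60) / 0.29804375 = 201.335 / 0.29804375 ≈ 675.522
  x_F = (0.217375·260 + 0.100125·160 + 0.476500·420 + 0.113000·60) / 0.29804375 = 279.4475 / 0.29804375 ≈ 937.606
  x_G = (0.138000·260 + 0.108125·160 + 0.172250·420 + 0.397375·60) / 0.29804375 = 149.3675 / 0.29804375 ≈ 501.160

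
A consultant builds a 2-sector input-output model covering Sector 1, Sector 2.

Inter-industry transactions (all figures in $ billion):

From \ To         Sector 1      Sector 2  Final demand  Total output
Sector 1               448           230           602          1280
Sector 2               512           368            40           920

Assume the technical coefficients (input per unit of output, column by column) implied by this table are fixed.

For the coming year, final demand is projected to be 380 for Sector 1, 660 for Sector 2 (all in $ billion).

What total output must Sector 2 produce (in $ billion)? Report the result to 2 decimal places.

Technical coefficients a_ij = z_ij / X_j:
  a_11 = 448/1280 = 0.35, a_21 = 512/1280 = 0.40
  a_12 = 230/920 = 0.25, a_22 = 368/920 = 0.40
I − A =
  [   0.65    -0.25]
  [  -0.40     0.60]
det(I−A) = (0.65)(0.60) − (-0.25)(-0.40) = 0.2900
adj(I−A) = [[0.60, 0.25], [0.40, 0.65]]
(I − A)⁻¹ = adj(I−A) / det(I−A) ≈
  [   2.0690     0.8621]
  [   1.3793     2.2414]
x = (I − A)⁻¹ d = adj(I−A)·d / det(I−A), with det(I−A) = 0.2900:
  x_1 = (0.60·380 + 0.25·660) / 0.2900 = 393.00 / 0.2900 ≈ 1355.17
  x_2 = (0.40·380 + 0.65·660) / 0.2900 = 581.00 / 0.2900 ≈ 2003.45

x_2 = 2003.45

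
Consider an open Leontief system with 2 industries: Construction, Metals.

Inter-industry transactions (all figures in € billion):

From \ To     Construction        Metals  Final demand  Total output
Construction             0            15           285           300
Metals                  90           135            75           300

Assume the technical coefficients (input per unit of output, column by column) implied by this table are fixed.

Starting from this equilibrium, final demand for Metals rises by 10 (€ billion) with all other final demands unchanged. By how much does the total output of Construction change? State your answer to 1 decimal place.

Δx_C = 0.9

Technical coefficients a_ij = z_ij / X_j:
  a_CC = 0/300 = 0.00, a_MC = 90/300 = 0.30
  a_CM = 15/300 = 0.05, a_MM = 135/300 = 0.45
I − A =
  [   1.00    -0.05]
  [  -0.30     0.55]
det(I−A) = (1.00)(0.55) − (-0.05)(-0.30) = 0.5350
adj(I−A) = [[0.55, 0.05], [0.30, 1.00]]
(I − A)⁻¹ = adj(I−A) / det(I−A) ≈
  [   1.0280     0.0935]
  [   0.5607     1.8692]
Δx = (I − A)⁻¹ Δd with Δd having +10 in the Metals component and 0 elsewhere.
So Δx_C = L_CM · (+10), where L_CM = adj(I−A)_CM / det(I−A) = 0.05 / 0.5350.
Δx_C = 0.05 × (+10) / 0.5350 = 0.50 / 0.5350 ≈ 0.9.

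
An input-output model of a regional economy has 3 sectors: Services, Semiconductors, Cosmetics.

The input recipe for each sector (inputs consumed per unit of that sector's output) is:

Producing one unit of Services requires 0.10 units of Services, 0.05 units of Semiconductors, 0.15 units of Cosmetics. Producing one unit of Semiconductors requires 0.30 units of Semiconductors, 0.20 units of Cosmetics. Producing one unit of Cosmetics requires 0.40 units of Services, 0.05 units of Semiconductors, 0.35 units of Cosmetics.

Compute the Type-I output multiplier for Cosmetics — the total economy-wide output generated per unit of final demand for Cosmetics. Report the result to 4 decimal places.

I − A =
  [   0.90     0.00    -0.40]
  [  -0.05     0.70    -0.05]
  [  -0.15    -0.20     0.65]
Cofactors of I−A, C_ij = (−1)^(i+j)·(minor ij) (rows/columns in the sector order above):
  C_11 = (0.70)(0.65) − (-0.05)(-0.20) = 0.4450
  C_12 = −[(-0.05)(0.65) − (-0.05)(-0.15)] = 0.0400
  C_13 = (-0.05)(-0.20) − (0.70)(-0.15) = 0.1150
  C_21 = −[(0.00)(0.65) − (-0.40)(-0.20)] = 0.0800
  C_22 = (0.90)(0.65) − (-0.40)(-0.15) = 0.5250
  C_23 = −[(0.90)(-0.20) − (0.00)(-0.15)] = 0.1800
  C_31 = (0.00)(-0.05) − (-0.40)(0.70) = 0.2800
  C_32 = −[(0.90)(-0.05) − (-0.40)(-0.05)] = 0.0650
  C_33 = (0.90)(0.70) − (0.00)(-0.05) = 0.6300
det(I−A) = Σ_j (I−A)_1j·C_1j = (0.90)(0.4450) + (0.00)(0.0400) + (-0.40)(0.1150) = 0.3545
adj(I−A) = Cᵀ =
  [ 0.4450   0.0800   0.2800]
  [ 0.0400   0.5250   0.0650]
  [ 0.1150   0.1800   0.6300]
(I − A)⁻¹ = adj(I−A) / det(I−A) ≈
  [   1.25529     0.22567     0.78984]
  [   0.11283     1.48096     0.18336]
  [   0.32440     0.50776     1.77715]
The output multiplier for sector j is the column-j sum of the Leontief inverse (I − A)⁻¹ = adj(I−A) / det(I−A).
Column 3 of adj(I−A): (0.2800, 0.0650, 0.6300); det(I−A) = 0.3545.
m_3 = (0.2800 + 0.0650 + 0.6300) / 0.3545 = 0.975 / 0.3545 ≈ 2.7504.

m_3 = 2.7504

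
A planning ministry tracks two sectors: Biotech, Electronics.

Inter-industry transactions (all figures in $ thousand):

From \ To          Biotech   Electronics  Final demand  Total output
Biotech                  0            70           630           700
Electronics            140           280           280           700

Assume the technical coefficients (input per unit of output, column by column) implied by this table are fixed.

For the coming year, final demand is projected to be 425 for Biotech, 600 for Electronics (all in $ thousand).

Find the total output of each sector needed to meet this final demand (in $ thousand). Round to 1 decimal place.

x_B = 543.1, x_E = 1181.0

Technical coefficients a_ij = z_ij / X_j:
  a_BB = 0/700 = 0.00, a_EB = 140/700 = 0.20
  a_BE = 70/700 = 0.10, a_EE = 280/700 = 0.40
I − A =
  [   1.00    -0.10]
  [  -0.20     0.60]
det(I−A) = (1.00)(0.60) − (-0.10)(-0.20) = 0.5800
adj(I−A) = [[0.60, 0.10], [0.20, 1.00]]
(I − A)⁻¹ = adj(I−A) / det(I−A) ≈
  [   1.0345     0.1724]
  [   0.3448     1.7241]
x = (I − A)⁻¹ d = adj(I−A)·d / det(I−A), with det(I−A) = 0.5800:
  x_B = (0.60·425 + 0.10·600) / 0.5800 = 315.00 / 0.5800 ≈ 543.1
  x_E = (0.20·425 + 1.00·600) / 0.5800 = 685.00 / 0.5800 ≈ 1181.0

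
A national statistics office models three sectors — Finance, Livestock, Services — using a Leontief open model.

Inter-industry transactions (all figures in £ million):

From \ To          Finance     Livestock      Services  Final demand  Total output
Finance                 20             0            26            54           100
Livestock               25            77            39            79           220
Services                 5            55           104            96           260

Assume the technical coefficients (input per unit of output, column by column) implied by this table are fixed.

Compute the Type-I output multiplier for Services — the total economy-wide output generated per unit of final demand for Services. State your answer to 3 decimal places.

m_3 = 2.679

Technical coefficients a_ij = z_ij / X_j:
  a_11 = 20/100 = 0.20, a_21 = 25/100 = 0.25, a_31 = 5/100 = 0.05
  a_12 = 0/220 = 0.00, a_22 = 77/220 = 0.35, a_32 = 55/220 = 0.25
  a_13 = 26/260 = 0.10, a_23 = 39/260 = 0.15, a_33 = 104/260 = 0.40
I − A =
  [   0.80     0.00    -0.10]
  [  -0.25     0.65    -0.15]
  [  -0.05    -0.25     0.60]
Cofactors of I−A, C_ij = (−1)^(i+j)·(minor ij) (rows/columns in the sector order above):
  C_11 = (0.65)(0.60) − (-0.15)(-0.25) = 0.3525
  C_12 = −[(-0.25)(0.60) − (-0.15)(-0.05)] = 0.1575
  C_13 = (-0.25)(-0.25) − (0.65)(-0.05) = 0.0950
  C_21 = −[(0.00)(0.60) − (-0.10)(-0.25)] = 0.0250
  C_22 = (0.80)(0.60) − (-0.10)(-0.05) = 0.4750
  C_23 = −[(0.80)(-0.25) − (0.00)(-0.05)] = 0.2000
  C_31 = (0.00)(-0.15) − (-0.10)(0.65) = 0.0650
  C_32 = −[(0.80)(-0.15) − (-0.10)(-0.25)] = 0.1450
  C_33 = (0.80)(0.65) − (0.00)(-0.25) = 0.5200
det(I−A) = Σ_j (I−A)_1j·C_1j = (0.80)(0.3525) + (0.00)(0.1575) + (-0.10)(0.0950) = 0.2725
adj(I−A) = Cᵀ =
  [ 0.3525   0.0250   0.0650]
  [ 0.1575   0.4750   0.1450]
  [ 0.0950   0.2000   0.5200]
(I − A)⁻¹ = adj(I−A) / det(I−A) ≈
  [   1.2936     0.0917     0.2385]
  [   0.5780     1.7431     0.5321]
  [   0.3486     0.7339     1.9083]
The output multiplier for sector j is the column-j sum of the Leontief inverse (I − A)⁻¹ = adj(I−A) / det(I−A).
Column 3 of adj(I−A): (0.0650, 0.1450, 0.5200); det(I−A) = 0.2725.
m_3 = (0.0650 + 0.1450 + 0.5200) / 0.2725 = 0.73 / 0.2725 ≈ 2.679.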